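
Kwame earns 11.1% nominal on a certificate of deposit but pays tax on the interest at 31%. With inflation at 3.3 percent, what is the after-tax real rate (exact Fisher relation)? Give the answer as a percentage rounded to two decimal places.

After-tax nominal return = 11.1% × (1 − 0.31) = 7.6590%.
1 + r = 1.07659 / 1.03300 = 1.042197
After-tax real rate = 1.042197 − 1 → 4.22%.

4.22%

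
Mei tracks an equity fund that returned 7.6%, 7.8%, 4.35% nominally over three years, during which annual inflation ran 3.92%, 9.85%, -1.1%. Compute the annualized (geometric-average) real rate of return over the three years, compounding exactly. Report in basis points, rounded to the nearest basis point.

235 basis points

Nominal growth factor = 1.0760 × 1.0780 × 1.0435 = 1.21038487
Price-level growth factor = 1.0392 × 1.0985 × 0.9890 = 1.12900403
Real growth factor = 1.21038487 / 1.12900403 = 1.07208198
Annualized real rate = 1.07208198^(1/3) − 1 = 2.3472% → 235 basis points.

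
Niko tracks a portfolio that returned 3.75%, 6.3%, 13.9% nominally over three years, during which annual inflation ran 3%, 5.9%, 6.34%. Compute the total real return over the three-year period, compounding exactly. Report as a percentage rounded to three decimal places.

Nominal growth factor = 1.0375 × 1.0630 × 1.1390 = 1.256160
Price-level growth factor = 1.0300 × 1.0590 × 1.0634 = 1.159925
Real growth factor = 1.256160 / 1.159925 = 1.082967
Total real return = 1.082967 − 1 → 8.297%.

8.297%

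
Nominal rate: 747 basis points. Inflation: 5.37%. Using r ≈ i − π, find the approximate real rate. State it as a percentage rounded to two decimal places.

2.10%

r ≈ i − π = 7.47% − 5.37% = 2.10%.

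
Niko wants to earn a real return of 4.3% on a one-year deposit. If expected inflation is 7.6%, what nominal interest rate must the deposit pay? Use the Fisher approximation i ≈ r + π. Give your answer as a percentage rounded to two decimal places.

i ≈ r + π = 4.3% + 7.6% = 11.90%.

11.90%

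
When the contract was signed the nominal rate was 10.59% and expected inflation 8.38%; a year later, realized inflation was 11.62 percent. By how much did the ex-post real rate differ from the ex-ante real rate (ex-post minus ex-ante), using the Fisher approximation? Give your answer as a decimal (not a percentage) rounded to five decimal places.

-0.03240

Ex-ante: 10.59% − 8.38% = 2.210%
Ex-post: 10.59% − 11.62% = -1.030%
Difference (ex-post − ex-ante) = -3.2400% → -0.03240.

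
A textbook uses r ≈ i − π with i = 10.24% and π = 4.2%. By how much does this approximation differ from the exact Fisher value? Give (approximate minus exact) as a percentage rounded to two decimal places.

Approximate: r ≈ 10.240% − 4.200% = 6.0400%
Exact: (1 + 0.1024)/(1 + 0.0420) − 1 = 5.7965%
Error = 6.0400% − 5.7965% = 0.2435% → 0.24%.

0.24%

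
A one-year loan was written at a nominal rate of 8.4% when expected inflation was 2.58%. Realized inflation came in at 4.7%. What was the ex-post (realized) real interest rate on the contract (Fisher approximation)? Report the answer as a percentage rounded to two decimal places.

Ex-post: 8.4% − 4.7% = 3.700%
So the realized real rate is 3.70%.

3.70%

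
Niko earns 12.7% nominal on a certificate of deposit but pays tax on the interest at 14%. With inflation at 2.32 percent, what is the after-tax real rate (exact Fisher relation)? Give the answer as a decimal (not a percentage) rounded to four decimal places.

0.0841

After-tax nominal return = 12.7% × (1 − 0.14) = 10.9220%.
1 + r = 1.10922 / 1.02320 = 1.084070
After-tax real rate = 1.084070 − 1 → 0.0841.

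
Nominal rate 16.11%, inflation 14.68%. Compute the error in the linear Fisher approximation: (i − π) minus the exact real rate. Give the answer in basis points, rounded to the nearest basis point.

18 basis points

Approximate: r ≈ 16.110% − 14.680% = 1.4300%
Exact: (1 + 0.1611)/(1 + 0.1468) − 1 = 1.2469%
Error = 1.4300% − 1.2469% = 0.1831% → 18 basis points.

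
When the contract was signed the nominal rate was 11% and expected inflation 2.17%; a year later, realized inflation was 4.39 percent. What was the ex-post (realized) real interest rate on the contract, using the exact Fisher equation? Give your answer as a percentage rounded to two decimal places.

6.33%

Ex-post: (1 + 0.1100)/(1 + 0.0439) − 1 = 6.3320%
So the realized real rate is 6.33%.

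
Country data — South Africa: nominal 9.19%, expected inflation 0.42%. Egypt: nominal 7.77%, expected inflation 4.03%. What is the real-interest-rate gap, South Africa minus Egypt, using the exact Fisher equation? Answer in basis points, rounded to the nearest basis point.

514 basis points

South Africa: (1 + 0.0919)/(1 + 0.0042) − 1 = 8.7333%
Egypt: (1 + 0.0777)/(1 + 0.0403) − 1 = 3.5951%
Differential = 8.7333% − 3.5951% = 5.1382% → 514 basis points.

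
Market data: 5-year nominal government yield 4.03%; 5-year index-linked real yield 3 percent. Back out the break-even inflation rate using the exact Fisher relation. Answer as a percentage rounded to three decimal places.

1.000%

(1 + π) = (1 + i)/(1 + r) = 1.04030 / 1.03000 = 1.010000
Break-even inflation = 1.010000 − 1 → 1.000%.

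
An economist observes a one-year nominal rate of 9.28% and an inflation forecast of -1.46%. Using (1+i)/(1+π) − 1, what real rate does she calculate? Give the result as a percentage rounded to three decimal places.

By the Fisher identity, 1 + r = (1 + i)/(1 + π).
1 + r = 1.09280 / 0.98540 = 1.108991
r = 1.108991 − 1 = 10.8991%, i.e. 10.899%.

10.899%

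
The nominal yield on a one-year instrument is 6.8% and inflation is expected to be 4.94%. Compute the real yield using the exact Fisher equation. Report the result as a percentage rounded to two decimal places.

1.77%

By the Fisher relation, 1 + r = (1 + i)/(1 + π).
1 + r = 1.06800 / 1.04940 = 1.017724
r = 1.017724 − 1 = 1.7724%, i.e. 1.77%.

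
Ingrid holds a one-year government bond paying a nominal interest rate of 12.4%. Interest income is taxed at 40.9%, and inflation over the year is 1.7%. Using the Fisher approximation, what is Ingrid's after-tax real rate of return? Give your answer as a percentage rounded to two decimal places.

After-tax nominal return = 12.4% × (1 − 0.409) = 7.3284%.
r ≈ 7.3284% − 1.7% → 5.63%.

5.63%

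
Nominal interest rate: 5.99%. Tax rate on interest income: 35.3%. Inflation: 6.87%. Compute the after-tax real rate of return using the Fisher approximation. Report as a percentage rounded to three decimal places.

After-tax nominal return = 5.99% × (1 − 0.353) = 3.87553%.
r ≈ 3.87553% − 6.87% → -2.994%.

-2.994%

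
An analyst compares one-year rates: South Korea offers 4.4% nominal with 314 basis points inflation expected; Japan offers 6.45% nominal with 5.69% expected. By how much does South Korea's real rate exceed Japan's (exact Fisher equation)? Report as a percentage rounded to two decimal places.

0.50%

South Korea: (1 + 0.0440)/(1 + 0.0314) − 1 = 1.2216%
Japan: (1 + 0.0645)/(1 + 0.0569) − 1 = 0.7191%
Differential = 1.2216% − 0.7191% = 0.5026% → 0.50%.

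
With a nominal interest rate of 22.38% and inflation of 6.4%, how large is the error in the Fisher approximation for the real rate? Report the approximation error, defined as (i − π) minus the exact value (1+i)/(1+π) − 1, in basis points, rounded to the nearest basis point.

Approximate: r ≈ 22.380% − 6.400% = 15.9800%
Exact: (1 + 0.2238)/(1 + 0.0640) − 1 = 15.0188%
Error = 15.9800% − 15.0188% = 0.9612% → 96 basis points.

96 basis points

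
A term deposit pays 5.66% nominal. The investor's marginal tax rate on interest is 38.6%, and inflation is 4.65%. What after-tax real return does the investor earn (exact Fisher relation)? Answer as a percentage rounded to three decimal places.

After-tax nominal return = 5.66% × (1 − 0.386) = 3.47524%.
1 + r = 1.0347524 / 1.04650 = 0.988774
After-tax real rate = 0.988774 − 1 → -1.123%.

-1.123%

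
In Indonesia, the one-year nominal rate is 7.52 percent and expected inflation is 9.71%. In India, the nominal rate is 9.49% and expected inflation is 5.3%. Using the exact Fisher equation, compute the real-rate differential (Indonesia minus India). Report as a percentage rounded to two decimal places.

Indonesia: (1 + 0.0752)/(1 + 0.0971) − 1 = -1.9962%
India: (1 + 0.0949)/(1 + 0.0530) − 1 = 3.9791%
Differential = -1.9962% − 3.9791% = -5.9753% → -5.98%.

-5.98%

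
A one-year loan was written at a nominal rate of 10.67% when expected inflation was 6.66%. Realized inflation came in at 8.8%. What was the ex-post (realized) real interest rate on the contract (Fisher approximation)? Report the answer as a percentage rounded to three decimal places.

1.870%

Ex-post: 10.67% − 8.8% = 1.870%
So the realized real rate is 1.870%.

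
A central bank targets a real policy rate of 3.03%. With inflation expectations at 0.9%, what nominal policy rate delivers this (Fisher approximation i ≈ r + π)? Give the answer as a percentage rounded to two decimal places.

i ≈ r + π = 3.03% + 0.9% = 3.93%.

3.93%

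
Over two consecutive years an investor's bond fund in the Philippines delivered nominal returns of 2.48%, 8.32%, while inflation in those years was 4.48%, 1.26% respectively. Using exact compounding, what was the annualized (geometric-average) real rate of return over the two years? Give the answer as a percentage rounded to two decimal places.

2.43%

Compound the nominal returns: 1.0248 × 1.0832 = 1.11006336.
Compound inflation: 1.0448 × 1.0126 = 1.05796448.
Deflate: 1.11006336 / 1.05796448 = 1.04924445.
Annualized real rate = 1.04924445^(1/2) − 1 = 2.4326% → 2.43%.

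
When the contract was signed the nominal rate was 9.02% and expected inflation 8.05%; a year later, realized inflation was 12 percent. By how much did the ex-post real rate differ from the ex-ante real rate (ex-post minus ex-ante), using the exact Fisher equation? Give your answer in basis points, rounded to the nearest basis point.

Ex-ante: (1 + 0.0902)/(1 + 0.0805) − 1 = 0.8977%
Ex-post: (1 + 0.0902)/(1 + 0.1200) − 1 = -2.6607%
Difference (ex-post − ex-ante) = -3.5584% → -356 basis points.

-356 basis points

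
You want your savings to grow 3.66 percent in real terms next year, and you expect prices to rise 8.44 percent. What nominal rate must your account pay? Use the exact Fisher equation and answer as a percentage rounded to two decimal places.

12.41%

(1 + i) = (1 + r)(1 + π) = 1.03660 × 1.08440 = 1.12408904
i = 1.12408904 − 1, so the required nominal rate is 12.41%.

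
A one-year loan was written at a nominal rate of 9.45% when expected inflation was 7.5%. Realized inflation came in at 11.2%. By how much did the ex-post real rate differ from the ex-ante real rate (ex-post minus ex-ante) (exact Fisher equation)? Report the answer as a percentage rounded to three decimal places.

-3.388%

Ex-ante: (1 + 0.0945)/(1 + 0.0750) − 1 = 1.8140%
Ex-post: (1 + 0.0945)/(1 + 0.1120) − 1 = -1.5737%
Difference (ex-post − ex-ante) = -3.3877% → -3.388%.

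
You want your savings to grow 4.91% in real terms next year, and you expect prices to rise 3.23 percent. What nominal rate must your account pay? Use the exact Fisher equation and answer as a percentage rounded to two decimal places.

8.30%

(1 + i) = (1 + r)(1 + π) = 1.04910 × 1.03230 = 1.08298593
i = 1.08298593 − 1, so the required nominal rate is 8.30%.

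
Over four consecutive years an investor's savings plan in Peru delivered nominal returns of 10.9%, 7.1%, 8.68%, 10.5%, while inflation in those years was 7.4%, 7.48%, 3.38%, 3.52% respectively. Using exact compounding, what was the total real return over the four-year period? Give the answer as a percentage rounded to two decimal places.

15.46%

Nominal growth factor = 1.1090 × 1.0710 × 1.0868 × 1.1050 = 1.426372
Price-level growth factor = 1.0740 × 1.0748 × 1.0338 × 1.0352 = 1.235358
Real growth factor = 1.426372 / 1.235358 = 1.154623
Total real return = 1.154623 − 1 → 15.46%.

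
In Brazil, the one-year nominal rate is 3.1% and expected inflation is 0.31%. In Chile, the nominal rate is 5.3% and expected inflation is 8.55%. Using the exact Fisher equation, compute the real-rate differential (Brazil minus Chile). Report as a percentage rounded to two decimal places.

5.78%

Brazil: (1 + 0.0310)/(1 + 0.0031) − 1 = 2.7814%
Chile: (1 + 0.0530)/(1 + 0.0855) − 1 = -2.9940%
Differential = 2.7814% − (-2.9940%) = 5.7754% → 5.78%.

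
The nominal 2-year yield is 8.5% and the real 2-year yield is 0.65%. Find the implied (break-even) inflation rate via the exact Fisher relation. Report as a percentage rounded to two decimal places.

7.80%

(1 + π) = (1 + i)/(1 + r) = 1.08500 / 1.00650 = 1.077993
Break-even inflation = 1.077993 − 1 → 7.80%.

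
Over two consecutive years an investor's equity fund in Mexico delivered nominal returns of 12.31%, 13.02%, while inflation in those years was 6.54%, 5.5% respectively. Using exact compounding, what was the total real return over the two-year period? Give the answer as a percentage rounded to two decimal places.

Nominal growth factor = 1.1231 × 1.1302 = 1.269328
Price-level growth factor = 1.0654 × 1.0550 = 1.123997
Real growth factor = 1.269328 / 1.123997 = 1.129298
Total real return = 1.129298 − 1 → 12.93%.

12.93%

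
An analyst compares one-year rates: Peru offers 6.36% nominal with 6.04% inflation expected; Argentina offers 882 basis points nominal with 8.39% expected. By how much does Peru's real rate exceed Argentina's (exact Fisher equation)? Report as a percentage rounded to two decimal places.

Peru: (1 + 0.0636)/(1 + 0.0604) − 1 = 0.3018%
Argentina: (1 + 0.0882)/(1 + 0.0839) − 1 = 0.3967%
Differential = 0.3018% − 0.3967% = -0.0949% → -0.09%.

-0.09%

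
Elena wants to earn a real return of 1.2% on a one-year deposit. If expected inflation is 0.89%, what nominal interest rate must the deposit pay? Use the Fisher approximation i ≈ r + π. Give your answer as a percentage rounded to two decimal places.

2.09%

i ≈ r + π = 1.2% + 0.89% = 2.09%.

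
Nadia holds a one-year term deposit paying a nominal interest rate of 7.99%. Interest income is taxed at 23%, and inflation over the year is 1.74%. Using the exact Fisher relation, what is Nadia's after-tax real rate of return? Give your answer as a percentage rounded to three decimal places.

After-tax nominal return = 7.99% × (1 − 0.23) = 6.1523%.
1 + r = 1.061523 / 1.01740 = 1.043368
After-tax real rate = 1.043368 − 1 → 4.337%.

4.337%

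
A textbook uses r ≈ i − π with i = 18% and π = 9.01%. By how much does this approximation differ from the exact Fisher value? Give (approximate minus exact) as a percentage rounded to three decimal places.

0.743%

Approximate: r ≈ 18.000% − 9.010% = 8.9900%
Exact: (1 + 0.1800)/(1 + 0.0901) − 1 = 8.2469%
Error = 8.9900% − 8.2469% = 0.7431% → 0.743%.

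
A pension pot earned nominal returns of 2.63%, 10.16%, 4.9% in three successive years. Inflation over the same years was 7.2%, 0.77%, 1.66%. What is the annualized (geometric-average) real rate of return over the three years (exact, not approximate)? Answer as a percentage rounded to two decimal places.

2.60%

Compound the nominal returns: 1.0263 × 1.1016 × 1.0490 = 1.18597011.
Compound inflation: 1.0720 × 1.0077 × 1.0166 = 1.09818662.
Deflate: 1.18597011 / 1.09818662 = 1.07993495.
Annualized real rate = 1.07993495^(1/3) − 1 = 2.5965% → 2.60%.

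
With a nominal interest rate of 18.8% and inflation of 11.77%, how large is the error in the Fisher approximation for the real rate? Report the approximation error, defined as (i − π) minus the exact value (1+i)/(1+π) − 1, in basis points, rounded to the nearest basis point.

Approximate: r ≈ 18.800% − 11.770% = 7.0300%
Exact: (1 + 0.1880)/(1 + 0.1177) − 1 = 6.2897%
Error = 7.0300% − 6.2897% = 0.7403% → 74 basis points.

74 basis points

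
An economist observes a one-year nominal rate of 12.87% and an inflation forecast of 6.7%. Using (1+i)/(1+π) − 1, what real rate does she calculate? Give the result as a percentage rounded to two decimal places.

5.78%

By the Fisher identity, 1 + r = (1 + i)/(1 + π).
1 + r = 1.12870 / 1.06700 = 1.057826
r = 1.057826 − 1 = 5.7826%, i.e. 5.78%.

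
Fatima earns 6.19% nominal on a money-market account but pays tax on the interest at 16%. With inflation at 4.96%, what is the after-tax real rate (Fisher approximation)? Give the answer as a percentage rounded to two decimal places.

After-tax nominal return = 6.19% × (1 − 0.16) = 5.1996%.
r ≈ 5.1996% − 4.96% → 0.24%.

0.24%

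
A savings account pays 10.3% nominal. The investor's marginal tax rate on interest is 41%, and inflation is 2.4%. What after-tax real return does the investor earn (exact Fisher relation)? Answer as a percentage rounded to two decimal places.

3.59%

After-tax nominal return = 10.3% × (1 − 0.41) = 6.0770%.
1 + r = 1.06077 / 1.02400 = 1.035908
After-tax real rate = 1.035908 − 1 → 3.59%.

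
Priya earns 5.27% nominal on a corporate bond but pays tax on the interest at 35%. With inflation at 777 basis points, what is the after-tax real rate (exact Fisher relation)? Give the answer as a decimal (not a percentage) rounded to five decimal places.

-0.04031

After-tax nominal return = 5.27% × (1 − 0.35) = 3.4255%.
1 + r = 1.034255 / 1.07770 = 0.959687
After-tax real rate = 0.959687 − 1 → -0.04031.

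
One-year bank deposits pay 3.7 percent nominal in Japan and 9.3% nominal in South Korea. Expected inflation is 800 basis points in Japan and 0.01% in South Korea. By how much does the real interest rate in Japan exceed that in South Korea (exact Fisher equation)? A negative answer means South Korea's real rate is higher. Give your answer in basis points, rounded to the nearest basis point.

Japan: (1 + 0.0370)/(1 + 0.0800) − 1 = -3.9815%
South Korea: (1 + 0.0930)/(1 + 0.0001) − 1 = 9.2891%
Differential = -3.9815% − 9.2891% = -13.2706% → -1327 basis points.

-1327 basis points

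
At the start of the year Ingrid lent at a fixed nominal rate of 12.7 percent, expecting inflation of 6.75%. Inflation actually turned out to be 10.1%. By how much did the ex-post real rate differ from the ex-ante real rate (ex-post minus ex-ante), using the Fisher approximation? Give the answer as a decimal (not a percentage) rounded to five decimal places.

Ex-ante: 12.7% − 6.75% = 5.950%
Ex-post: 12.7% − 10.1% = 2.600%
Difference (ex-post − ex-ante) = -3.3500% → -0.03350.

-0.03350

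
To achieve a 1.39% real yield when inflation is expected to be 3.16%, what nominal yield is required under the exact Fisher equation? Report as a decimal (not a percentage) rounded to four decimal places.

0.0459

(1 + i) = (1 + r)(1 + π) = 1.01390 × 1.03160 = 1.04593924
i = 1.04593924 − 1, so the required nominal rate is 0.0459.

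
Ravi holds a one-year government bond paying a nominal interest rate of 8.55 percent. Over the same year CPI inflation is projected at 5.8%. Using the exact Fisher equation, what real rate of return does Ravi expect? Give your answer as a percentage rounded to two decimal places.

2.60%

By the Fisher equation, 1 + r = (1 + i)/(1 + π).
1 + r = 1.08550 / 1.05800 = 1.025992
r = 1.025992 − 1 = 2.5992%, i.e. 2.60%.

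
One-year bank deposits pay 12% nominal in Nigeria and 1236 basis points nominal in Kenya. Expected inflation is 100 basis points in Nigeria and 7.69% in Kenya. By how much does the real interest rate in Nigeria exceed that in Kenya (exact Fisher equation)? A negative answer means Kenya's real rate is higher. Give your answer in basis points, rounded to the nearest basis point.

Nigeria: (1 + 0.1200)/(1 + 0.0100) − 1 = 10.8911%
Kenya: (1 + 0.1236)/(1 + 0.0769) − 1 = 4.3365%
Differential = 10.8911% − 4.3365% = 6.5546% → 655 basis points.

655 basis points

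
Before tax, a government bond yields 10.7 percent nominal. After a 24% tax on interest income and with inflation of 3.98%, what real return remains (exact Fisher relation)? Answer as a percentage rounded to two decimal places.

3.99%

After-tax nominal return = 10.7% × (1 − 0.24) = 8.1320%.
1 + r = 1.08132 / 1.03980 = 1.039931
After-tax real rate = 1.039931 − 1 → 3.99%.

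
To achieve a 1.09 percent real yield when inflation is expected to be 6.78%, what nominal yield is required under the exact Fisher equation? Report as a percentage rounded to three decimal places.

7.944%

(1 + i) = (1 + r)(1 + π) = 1.01090 × 1.06780 = 1.07943902
i = 1.07943902 − 1, so the required nominal rate is 7.944%.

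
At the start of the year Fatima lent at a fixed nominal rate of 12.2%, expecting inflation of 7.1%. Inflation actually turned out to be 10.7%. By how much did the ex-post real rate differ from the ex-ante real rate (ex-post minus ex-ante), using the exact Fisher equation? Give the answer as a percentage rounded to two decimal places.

-3.41%

Ex-ante: (1 + 0.1220)/(1 + 0.0710) − 1 = 4.7619%
Ex-post: (1 + 0.1220)/(1 + 0.1070) − 1 = 1.3550%
Difference (ex-post − ex-ante) = -3.4069% → -3.41%.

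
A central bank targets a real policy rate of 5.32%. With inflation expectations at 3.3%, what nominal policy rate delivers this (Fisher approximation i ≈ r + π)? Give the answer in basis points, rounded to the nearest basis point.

862 basis points

i ≈ r + π = 5.32% + 3.3% = 862 basis points.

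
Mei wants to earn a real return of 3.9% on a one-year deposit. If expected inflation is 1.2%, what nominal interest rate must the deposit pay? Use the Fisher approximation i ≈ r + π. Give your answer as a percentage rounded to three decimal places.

5.100%

i ≈ r + π = 3.9% + 1.2% = 5.100%.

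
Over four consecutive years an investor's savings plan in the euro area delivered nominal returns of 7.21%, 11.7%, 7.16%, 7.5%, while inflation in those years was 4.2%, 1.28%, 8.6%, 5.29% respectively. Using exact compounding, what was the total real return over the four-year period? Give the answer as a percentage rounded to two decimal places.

Nominal growth factor = 1.0721 × 1.1170 × 1.0716 × 1.0750 = 1.379525
Price-level growth factor = 1.0420 × 1.0128 × 1.0860 × 1.0529 = 1.206725
Real growth factor = 1.379525 / 1.206725 = 1.143198
Total real return = 1.143198 − 1 → 14.32%.

14.32%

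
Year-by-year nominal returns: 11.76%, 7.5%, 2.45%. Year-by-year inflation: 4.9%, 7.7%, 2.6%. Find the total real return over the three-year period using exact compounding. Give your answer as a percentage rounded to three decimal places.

Compound the nominal returns: 1.1176 × 1.0750 × 1.0245 = 1.230855.
Compound inflation: 1.0490 × 1.0770 × 1.0260 = 1.159147.
Deflate: 1.230855 / 1.159147 = 1.061862.
Total real return = 1.061862 − 1 → 6.186%.

6.186%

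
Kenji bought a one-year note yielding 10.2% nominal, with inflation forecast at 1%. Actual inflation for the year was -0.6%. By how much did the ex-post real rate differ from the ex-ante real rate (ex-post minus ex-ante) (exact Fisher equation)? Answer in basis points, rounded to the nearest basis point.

176 basis points

Ex-ante: (1 + 0.1020)/(1 + 0.0100) − 1 = 9.1089%
Ex-post: (1 + 0.1020)/(1 − 0.0060) − 1 = 10.8652%
Difference (ex-post − ex-ante) = 1.7563% → 176 basis points.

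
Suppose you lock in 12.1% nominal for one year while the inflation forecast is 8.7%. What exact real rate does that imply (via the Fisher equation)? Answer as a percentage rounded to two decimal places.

1 + r = 1.12100 / 1.08700 = 1.031279
r = 1.031279 − 1 = 3.1279%, i.e. 3.13%.

3.13%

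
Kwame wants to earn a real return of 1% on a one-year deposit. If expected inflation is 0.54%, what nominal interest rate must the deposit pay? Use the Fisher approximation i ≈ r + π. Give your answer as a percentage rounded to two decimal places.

1.54%

i ≈ r + π = 1% + 0.54% = 1.54%.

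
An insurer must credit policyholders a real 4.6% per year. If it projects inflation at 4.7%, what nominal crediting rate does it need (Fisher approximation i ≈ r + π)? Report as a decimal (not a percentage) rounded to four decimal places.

i ≈ r + π = 4.6% + 4.7% = 0.0930.

0.0930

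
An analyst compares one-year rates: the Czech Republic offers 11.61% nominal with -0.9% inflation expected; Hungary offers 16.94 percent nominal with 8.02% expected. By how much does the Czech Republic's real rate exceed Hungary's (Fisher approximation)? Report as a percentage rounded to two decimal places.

3.59%

The Czech Republic: 11.61% − (-0.9%) = 12.510%
Hungary: 16.94% − 8.02% = 8.920%
Differential = 3.590% → 3.59%.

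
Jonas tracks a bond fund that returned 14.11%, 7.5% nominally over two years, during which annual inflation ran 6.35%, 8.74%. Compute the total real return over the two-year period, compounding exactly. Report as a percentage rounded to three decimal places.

Compound the nominal returns: 1.1411 × 1.0750 = 1.226683.
Compound inflation: 1.0635 × 1.0874 = 1.156450.
Deflate: 1.226683 / 1.156450 = 1.060731.
Total real return = 1.060731 − 1 → 6.073%.

6.073%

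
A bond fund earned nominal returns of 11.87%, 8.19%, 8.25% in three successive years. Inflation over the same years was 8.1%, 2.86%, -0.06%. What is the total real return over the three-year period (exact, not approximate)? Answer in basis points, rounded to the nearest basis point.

1790 basis points

Compound the nominal returns: 1.1187 × 1.0819 × 1.0825 = 1.310173.
Compound inflation: 1.0810 × 1.0286 × 0.9994 = 1.111249.
Deflate: 1.310173 / 1.111249 = 1.179009.
Total real return = 1.179009 − 1 → 1790 basis points.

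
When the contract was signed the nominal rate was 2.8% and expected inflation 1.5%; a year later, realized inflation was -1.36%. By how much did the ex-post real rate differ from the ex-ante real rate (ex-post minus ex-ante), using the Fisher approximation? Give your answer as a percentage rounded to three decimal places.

2.860%

Ex-ante: 2.8% − 1.5% = 1.300%
Ex-post: 2.8% − (-1.36%) = 4.160%
Difference (ex-post − ex-ante) = 2.8600% → 2.860%.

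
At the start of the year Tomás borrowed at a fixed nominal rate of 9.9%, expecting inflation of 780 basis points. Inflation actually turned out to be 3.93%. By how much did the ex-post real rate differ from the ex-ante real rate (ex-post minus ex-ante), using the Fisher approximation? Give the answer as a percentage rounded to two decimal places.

3.87%

Ex-ante: 9.9% − 7.8% = 2.100%
Ex-post: 9.9% − 3.93% = 5.970%
Difference (ex-post − ex-ante) = 3.8700% → 3.87%.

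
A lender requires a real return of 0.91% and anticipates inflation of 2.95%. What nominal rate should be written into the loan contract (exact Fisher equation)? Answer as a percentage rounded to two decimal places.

3.89%

(1 + i) = (1 + r)(1 + π) = 1.00910 × 1.02950 = 1.03886845
i = 1.03886845 − 1, so the required nominal rate is 3.89%.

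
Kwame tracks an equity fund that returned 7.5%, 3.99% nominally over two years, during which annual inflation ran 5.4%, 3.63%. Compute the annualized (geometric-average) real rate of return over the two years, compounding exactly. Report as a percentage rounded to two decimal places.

1.17%

Nominal growth factor = 1.0750 × 1.0399 = 1.11789250
Price-level growth factor = 1.0540 × 1.0363 = 1.09226020
Real growth factor = 1.11789250 / 1.09226020 = 1.02346721
Annualized real rate = 1.02346721^(1/2) − 1 = 1.1666% → 1.17%.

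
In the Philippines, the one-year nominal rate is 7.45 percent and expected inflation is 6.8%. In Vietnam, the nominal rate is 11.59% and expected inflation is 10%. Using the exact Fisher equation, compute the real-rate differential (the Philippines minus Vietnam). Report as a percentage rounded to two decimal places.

-0.84%

The Philippines: (1 + 0.0745)/(1 + 0.0680) − 1 = 0.6086%
Vietnam: (1 + 0.1159)/(1 + 0.1000) − 1 = 1.4455%
Differential = 0.6086% − 1.4455% = -0.8368% → -0.84%.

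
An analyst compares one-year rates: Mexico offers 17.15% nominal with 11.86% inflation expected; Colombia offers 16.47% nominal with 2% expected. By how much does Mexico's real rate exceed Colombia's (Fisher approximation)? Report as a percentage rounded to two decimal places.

Mexico: 17.15% − 11.86% = 5.290%
Colombia: 16.47% − 2% = 14.470%
Differential = -9.180% → -9.18%.

-9.18%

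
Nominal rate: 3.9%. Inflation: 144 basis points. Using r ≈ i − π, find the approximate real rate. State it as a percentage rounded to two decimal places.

r ≈ i − π = 3.9% − 1.44% = 2.46%.

2.46%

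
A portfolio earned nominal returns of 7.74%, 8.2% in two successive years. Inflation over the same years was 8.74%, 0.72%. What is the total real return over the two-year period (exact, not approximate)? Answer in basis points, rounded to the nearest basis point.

Nominal growth factor = 1.0774 × 1.0820 = 1.165747
Price-level growth factor = 1.0874 × 1.0072 = 1.095229
Real growth factor = 1.165747 / 1.095229 = 1.064386
Total real return = 1.064386 − 1 → 644 basis points.

644 basis points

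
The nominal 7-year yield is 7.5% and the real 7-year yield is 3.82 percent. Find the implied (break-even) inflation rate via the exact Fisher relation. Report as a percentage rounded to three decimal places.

(1 + π) = (1 + i)/(1 + r) = 1.07500 / 1.03820 = 1.035446
Break-even inflation = 1.035446 − 1 → 3.545%.

3.545%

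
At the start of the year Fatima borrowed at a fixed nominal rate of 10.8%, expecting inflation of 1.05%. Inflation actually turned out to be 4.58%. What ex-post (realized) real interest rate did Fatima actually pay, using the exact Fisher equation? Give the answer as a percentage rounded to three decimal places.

5.948%

Ex-post: (1 + 0.1080)/(1 + 0.0458) − 1 = 5.9476%
So the realized real rate is 5.948%.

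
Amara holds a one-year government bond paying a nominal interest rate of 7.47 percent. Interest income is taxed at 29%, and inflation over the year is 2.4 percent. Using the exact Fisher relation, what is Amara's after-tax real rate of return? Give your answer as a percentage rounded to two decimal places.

2.84%

After-tax nominal return = 7.47% × (1 − 0.29) = 5.3037%.
1 + r = 1.053037 / 1.02400 = 1.028356
After-tax real rate = 1.028356 − 1 → 2.84%.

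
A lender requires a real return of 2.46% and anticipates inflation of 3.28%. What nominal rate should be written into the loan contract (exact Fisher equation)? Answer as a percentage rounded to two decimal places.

(1 + i) = (1 + r)(1 + π) = 1.02460 × 1.03280 = 1.05820688
i = 1.05820688 − 1, so the required nominal rate is 5.82%.

5.82%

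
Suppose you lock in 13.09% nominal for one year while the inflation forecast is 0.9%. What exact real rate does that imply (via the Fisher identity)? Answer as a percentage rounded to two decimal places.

1 + r = 1.13090 / 1.00900 = 1.120813
r = 1.120813 − 1 = 12.0813%, i.e. 12.08%.

12.08%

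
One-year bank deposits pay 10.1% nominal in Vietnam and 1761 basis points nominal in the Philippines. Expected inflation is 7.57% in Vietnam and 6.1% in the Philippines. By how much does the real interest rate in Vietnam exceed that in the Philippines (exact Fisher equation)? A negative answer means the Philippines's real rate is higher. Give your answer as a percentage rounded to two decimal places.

Vietnam: (1 + 0.1010)/(1 + 0.0757) − 1 = 2.3520%
The Philippines: (1 + 0.1761)/(1 + 0.0610) − 1 = 10.8483%
Differential = 2.3520% − 10.8483% = -8.4963% → -8.50%.

-8.50%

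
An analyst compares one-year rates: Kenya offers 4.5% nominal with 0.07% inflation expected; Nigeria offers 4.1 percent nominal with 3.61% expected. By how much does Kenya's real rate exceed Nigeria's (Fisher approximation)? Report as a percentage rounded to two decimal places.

Kenya: 4.5% − 0.07% = 4.430%
Nigeria: 4.1% − 3.61% = 0.490%
Differential = 3.940% → 3.94%.

3.94%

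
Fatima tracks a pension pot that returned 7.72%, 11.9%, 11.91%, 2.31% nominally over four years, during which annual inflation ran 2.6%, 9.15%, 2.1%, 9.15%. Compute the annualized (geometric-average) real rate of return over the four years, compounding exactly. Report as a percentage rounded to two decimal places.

Nominal growth factor = 1.0772 × 1.1190 × 1.1191 × 1.0231 = 1.38010908
Price-level growth factor = 1.0260 × 1.0915 × 1.0210 × 1.0915 = 1.24801723
Real growth factor = 1.38010908 / 1.24801723 = 1.10584136
Annualized real rate = 1.10584136^(1/4) − 1 = 2.5471% → 2.55%.

2.55%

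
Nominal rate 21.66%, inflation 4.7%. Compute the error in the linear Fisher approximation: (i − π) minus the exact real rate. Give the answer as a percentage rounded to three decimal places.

0.761%

Approximate: r ≈ 21.660% − 4.700% = 16.9600%
Exact: (1 + 0.2166)/(1 + 0.0470) − 1 = 16.1987%
Error = 16.9600% − 16.1987% = 0.7613% → 0.761%.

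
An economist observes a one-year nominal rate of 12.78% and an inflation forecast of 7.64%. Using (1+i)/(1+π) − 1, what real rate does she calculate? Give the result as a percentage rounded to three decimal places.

By the Fisher equation, 1 + r = (1 + i)/(1 + π).
1 + r = 1.12780 / 1.07640 = 1.047752
r = 1.047752 − 1 = 4.7752%, i.e. 4.775%.

4.775%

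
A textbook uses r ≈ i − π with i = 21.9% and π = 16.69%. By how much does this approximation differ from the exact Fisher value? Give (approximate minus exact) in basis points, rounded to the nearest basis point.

Approximate: r ≈ 21.900% − 16.690% = 5.2100%
Exact: (1 + 0.2190)/(1 + 0.1669) − 1 = 4.4648%
Error = 5.2100% − 4.4648% = 0.7452% → 75 basis points.

75 basis points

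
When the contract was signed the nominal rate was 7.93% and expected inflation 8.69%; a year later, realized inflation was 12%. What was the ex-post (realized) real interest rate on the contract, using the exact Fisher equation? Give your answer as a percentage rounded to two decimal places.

-3.63%

Ex-post: (1 + 0.0793)/(1 + 0.1200) − 1 = -3.6339%
So the realized real rate is -3.63%.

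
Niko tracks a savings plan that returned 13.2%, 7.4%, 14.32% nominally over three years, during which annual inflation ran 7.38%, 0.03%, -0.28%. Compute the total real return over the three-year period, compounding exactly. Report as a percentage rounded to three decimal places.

29.759%

Compound the nominal returns: 1.1320 × 1.0740 × 1.1432 = 1.389866.
Compound inflation: 1.0738 × 1.0003 × 0.9972 = 1.071115.
Deflate: 1.389866 / 1.071115 = 1.297588.
Total real return = 1.297588 − 1 → 29.759%.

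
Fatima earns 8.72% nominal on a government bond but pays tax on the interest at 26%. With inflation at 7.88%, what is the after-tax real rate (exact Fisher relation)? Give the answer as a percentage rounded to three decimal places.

After-tax nominal return = 8.72% × (1 − 0.26) = 6.4528%.
1 + r = 1.064528 / 1.07880 = 0.986770
After-tax real rate = 0.986770 − 1 → -1.323%.

-1.323%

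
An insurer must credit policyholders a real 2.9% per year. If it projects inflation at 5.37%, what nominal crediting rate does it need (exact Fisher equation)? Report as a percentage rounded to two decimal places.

(1 + i) = (1 + r)(1 + π) = 1.02900 × 1.05370 = 1.0842573
i = 1.0842573 − 1, so the required nominal rate is 8.43%.

8.43%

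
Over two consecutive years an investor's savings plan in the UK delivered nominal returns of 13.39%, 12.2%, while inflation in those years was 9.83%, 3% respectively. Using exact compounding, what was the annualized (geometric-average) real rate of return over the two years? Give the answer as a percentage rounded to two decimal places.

Compound the nominal returns: 1.1339 × 1.1220 = 1.27223580.
Compound inflation: 1.0983 × 1.0300 = 1.13124900.
Deflate: 1.27223580 / 1.13124900 = 1.12462933.
Annualized real rate = 1.12462933^(1/2) − 1 = 6.0485% → 6.05%.

6.05%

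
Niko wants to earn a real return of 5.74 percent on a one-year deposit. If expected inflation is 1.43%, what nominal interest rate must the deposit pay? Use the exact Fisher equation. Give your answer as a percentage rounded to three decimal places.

7.252%

(1 + i) = (1 + r)(1 + π) = 1.05740 × 1.01430 = 1.07252082
i = 1.07252082 − 1, so the required nominal rate is 7.252%.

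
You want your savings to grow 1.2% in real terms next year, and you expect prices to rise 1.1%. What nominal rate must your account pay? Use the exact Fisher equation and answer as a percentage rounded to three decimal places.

2.313%

(1 + i) = (1 + r)(1 + π) = 1.01200 × 1.01100 = 1.023132
i = 1.023132 − 1, so the required nominal rate is 2.313%.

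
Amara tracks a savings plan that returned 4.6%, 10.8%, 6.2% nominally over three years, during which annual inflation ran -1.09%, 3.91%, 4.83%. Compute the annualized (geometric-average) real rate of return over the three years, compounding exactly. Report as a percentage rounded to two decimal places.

Nominal growth factor = 1.0460 × 1.1080 × 1.0620 = 1.23082402
Price-level growth factor = 0.9891 × 1.0391 × 1.0483 = 1.07741529
Real growth factor = 1.23082402 / 1.07741529 = 1.14238589
Annualized real rate = 1.14238589^(1/3) − 1 = 4.5372% → 4.54%.

4.54%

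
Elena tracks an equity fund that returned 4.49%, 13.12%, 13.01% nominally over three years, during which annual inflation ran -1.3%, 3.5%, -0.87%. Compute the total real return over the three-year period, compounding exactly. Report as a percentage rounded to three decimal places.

31.907%

Nominal growth factor = 1.0449 × 1.1312 × 1.1301 = 1.335768
Price-level growth factor = 0.9870 × 1.0350 × 0.9913 = 1.012658
Real growth factor = 1.335768 / 1.012658 = 1.319072
Total real return = 1.319072 − 1 → 31.907%.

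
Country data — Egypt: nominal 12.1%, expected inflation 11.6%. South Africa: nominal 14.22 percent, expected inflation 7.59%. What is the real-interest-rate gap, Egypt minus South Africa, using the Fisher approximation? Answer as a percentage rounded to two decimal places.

Egypt: 12.1% − 11.6% = 0.500%
South Africa: 14.22% − 7.59% = 6.630%
Differential = -6.130% → -6.13%.

-6.13%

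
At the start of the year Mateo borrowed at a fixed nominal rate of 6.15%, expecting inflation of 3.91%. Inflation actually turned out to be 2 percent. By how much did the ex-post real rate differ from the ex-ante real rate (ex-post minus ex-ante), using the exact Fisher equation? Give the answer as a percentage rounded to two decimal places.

Ex-ante: (1 + 0.0615)/(1 + 0.0391) − 1 = 2.1557%
Ex-post: (1 + 0.0615)/(1 + 0.0200) − 1 = 4.0686%
Difference (ex-post − ex-ante) = 1.9129% → 1.91%.

1.91%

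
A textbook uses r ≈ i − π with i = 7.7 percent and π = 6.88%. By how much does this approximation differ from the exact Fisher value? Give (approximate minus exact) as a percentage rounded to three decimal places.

Approximate: r ≈ 7.700% − 6.880% = 0.8200%
Exact: (1 + 0.0770)/(1 + 0.0688) − 1 = 0.7672%
Error = 0.8200% − 0.7672% = 0.0528% → 0.053%.

0.053%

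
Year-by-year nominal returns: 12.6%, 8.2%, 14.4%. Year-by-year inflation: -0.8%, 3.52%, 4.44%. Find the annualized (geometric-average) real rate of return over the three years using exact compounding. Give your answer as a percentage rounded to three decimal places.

Compound the nominal returns: 1.1260 × 1.0820 × 1.1440 = 1.39377181.
Compound inflation: 0.9920 × 1.0352 × 1.0444 = 1.07251358.
Deflate: 1.39377181 / 1.07251358 = 1.29953768.
Annualized real rate = 1.29953768^(1/3) − 1 = 9.1263% → 9.126%.

9.126%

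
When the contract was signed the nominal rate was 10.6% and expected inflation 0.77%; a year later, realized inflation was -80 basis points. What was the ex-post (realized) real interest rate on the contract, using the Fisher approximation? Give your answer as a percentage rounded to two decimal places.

Ex-post: 10.6% − (-0.8%) = 11.400%
So the realized real rate is 11.40%.

11.40%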